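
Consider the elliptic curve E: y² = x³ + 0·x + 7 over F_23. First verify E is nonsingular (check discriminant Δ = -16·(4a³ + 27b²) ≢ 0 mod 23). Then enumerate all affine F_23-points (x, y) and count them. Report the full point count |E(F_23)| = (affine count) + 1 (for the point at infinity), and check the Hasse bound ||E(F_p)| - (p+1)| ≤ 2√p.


Affine points = {(1, 10), (1, 13), (4, 5), (4, 18), (6, 4), (6, 19), (8, 6), (8, 17), (9, 0), (10, 8), (10, 15), (11, 2), (11, 21), (15, 1), (15, 22), (16, 3), (16, 20), (19, 9), (19, 14), (20, 7), (20, 16), (22, 11), (22, 12)}; affine count = 23; |E(F_23)| = 24.

Discriminant check: Δ ∝ 4a³ + 27b² = 4·0³ + 27·7² = 4·0 + 27·49 ≡ 12 (mod 23). Nonzero ⇒ E is nonsingular.
For each x ∈ F_23, compute rhs = x³ + 0·x + 7 mod 23, then count y ∈ F_23 with y² ≡ rhs.
  x = 0: rhs = 7, matching y values: none (0 points).
  x = 1: rhs = 8, matching y values: 10, 13 (2 points).
  x = 2: rhs = 15, matching y values: none (0 points).
  x = 3: rhs = 11, matching y values: none (0 points).
  x = 4: rhs = 2, matching y values: 5, 18 (2 points).
  x = 5: rhs = 17, matching y values: none (0 points).
  x = 6: rhs = 16, matching y values: 4, 19 (2 points).
  x = 7: rhs = 5, matching y values: none (0 points).
  x = 8: rhs = 13, matching y values: 6, 17 (2 points).
  x = 9: rhs = 0, matching y values: 0 (1 points).
  x = 10: rhs = 18, matching y values: 8, 15 (2 points).
  x = 11: rhs = 4, matching y values: 2, 21 (2 points).
  x = 12: rhs = 10, matching y values: none (0 points).
  x = 13: rhs = 19, matching y values: none (0 points).
  x = 14: rhs = 14, matching y values: none (0 points).
  x = 15: rhs = 1, matching y values: 1, 22 (2 points).
  x = 16: rhs = 9, matching y values: 3, 20 (2 points).
  x = 17: rhs = 21, matching y values: none (0 points).
  x = 18: rhs = 20, matching y values: none (0 points).
  x = 19: rhs = 12, matching y values: 9, 14 (2 points).
  x = 20: rhs = 3, matching y values: 7, 16 (2 points).
  x = 21: rhs = 22, matching y values: none (0 points).
  x = 22: rhs = 6, matching y values: 11, 12 (2 points).
Total affine count: 23.
Full point count |E(F_23)| = 23 + 1 = 24.
Hasse bound: |24 − (23+1)| = |0| = 0 ≤ 2√23 ≈ 9.5917 ✓.


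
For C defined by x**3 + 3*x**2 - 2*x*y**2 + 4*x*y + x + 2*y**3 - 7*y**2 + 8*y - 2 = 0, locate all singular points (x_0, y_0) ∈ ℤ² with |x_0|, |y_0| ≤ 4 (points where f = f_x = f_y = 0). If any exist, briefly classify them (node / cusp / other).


Singular points: {(-1, 1)}; classification: cusp.

Compute partial derivatives:
  f_x = 3*x**2 + 6*x - 2*y**2 + 4*y + 1.
  f_y = -4*x*y + 4*x + 6*y**2 - 14*y + 8.
Scan x_0 ∈ {−4, ..., 4}. For each x_0, f_y(x_0, y) is a polynomial in y; find its integer roots y ∈ {−4, ..., 4}, then test f_x and f at those candidates.
  x = -4: f_y(-4, y) = 6*y**2 + 2*y - 8; vanishes at y ∈ {1}. (-4, 1): f_x = 27 ≠ 0.
  x = -3: f_y(-3, y) = 6*y**2 - 2*y - 4; vanishes at y ∈ {1}. (-3, 1): f_x = 12 ≠ 0.
  x = -2: f_y(-2, y) = 6*y**2 - 6*y; vanishes at y ∈ {0, 1}. (-2, 0): f_x = 1 ≠ 0; (-2, 1): f_x = 3 ≠ 0.
  x = -1: f_y(-1, y) = 6*y**2 - 10*y + 4; vanishes at y ∈ {1}. (-1, 1): f_x = 0, f = 0 — SINGULAR.
  x = 0: f_y(0, y) = 6*y**2 - 14*y + 8; vanishes at y ∈ {1}. (0, 1): f_x = 3 ≠ 0.
  x = 1: f_y(1, y) = 6*y**2 - 18*y + 12; vanishes at y ∈ {1, 2}. (1, 1): f_x = 12 ≠ 0; (1, 2): f_x = 10 ≠ 0.
  x = 2: f_y(2, y) = 6*y**2 - 22*y + 16; vanishes at y ∈ {1}. (2, 1): f_x = 27 ≠ 0.
  x = 3: f_y(3, y) = 6*y**2 - 26*y + 20; vanishes at y ∈ {1}. (3, 1): f_x = 48 ≠ 0.
  x = 4: f_y(4, y) = 6*y**2 - 30*y + 24; vanishes at y ∈ {1, 4}. (4, 1): f_x = 75 ≠ 0; (4, 4): f_x = 57 ≠ 0.
Only singular point on the grid: (-1, 1).
Classify: substitute x = -1 + u, y = 1 + v and expand: f = u**3 - 2*u*v**2 + 2*v**3 + v**2.
No constant or linear terms (consistent with a singular point). Quadratic part: v**2. Cubic part: u**3 - 2*u*v**2 + 2*v**3.
The quadratic part v**2 is a perfect square, so there is a single (double) tangent line v = 0, i.e. y = 1. Restricting the cubic part to that line (v = 0) leaves u**3 ≠ 0, so f is not divisible by v and the branch is v² ≈ -u**3 to lowest order — this is a cusp.
Classification: cusp.


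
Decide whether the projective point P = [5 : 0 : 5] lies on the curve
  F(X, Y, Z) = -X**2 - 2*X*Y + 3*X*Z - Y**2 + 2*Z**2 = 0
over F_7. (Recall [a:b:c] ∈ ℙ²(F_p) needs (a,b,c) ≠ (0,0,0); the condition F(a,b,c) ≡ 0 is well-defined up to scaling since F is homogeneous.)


F(5,0,5) ≡ 2 (mod 7); P is NOT on the curve.

Evaluate F(5, 0, 5) term-by-term (mod 7).
  -X**2 ↦ -1·25·1·1 = -25
  -2*X*Y ↦ -2·5·0·1 = 0
  3*X*Z ↦ 3·5·1·5 = 75
  -Y**2 ↦ -1·1·0·1 = 0
  2*Z**2 ↦ 2·1·1·25 = 50
Sum: F(5, 0, 5) = (-25) + (0) + (75) + (0) + (50) = 100.
Reducing mod 7: 100 ≡ 2 (mod 7).
Since F(a, b, c) ≡ 2 ≠ 0 (mod 7), P does NOT lie on the curve.


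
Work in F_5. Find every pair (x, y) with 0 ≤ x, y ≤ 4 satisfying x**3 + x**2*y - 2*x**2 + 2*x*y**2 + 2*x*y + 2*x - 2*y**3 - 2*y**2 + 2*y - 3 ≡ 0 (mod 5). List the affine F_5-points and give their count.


Affine F_5-points: {(0, 1), (0, 4), (1, 4), (2, 3), (2, 4), (3, 3), (4, 3)}; count = 7.

For each of the 25 pairs (x, y) ∈ F_5², evaluate f(x, y) mod 5. Record the zeros.
  x = 0: [0↦2, 1↦0, 2↦2, 3↦1, 4↦0]  zeros at y ∈ {1, 4}
  x = 1: [0↦3, 1↦1, 2↦2, 3↦4, 4↦0]  zeros at y ∈ {4}
  x = 2: [0↦1, 1↦1, 2↦3, 3↦0, 4↦0]  zeros at y ∈ {3, 4}
  x = 3: [0↦2, 1↦1, 2↦1, 3↦0, 4↦1]  zeros at y ∈ {3}
  x = 4: [0↦2, 1↦2, 2↦2, 3↦0, 4↦4]  zeros at y ∈ {3}
Collecting zeros: affine points = {(0, 1), (0, 4), (1, 4), (2, 3), (2, 4), (3, 3), (4, 3)}.
Total count |C(F_5)_aff| = 7.


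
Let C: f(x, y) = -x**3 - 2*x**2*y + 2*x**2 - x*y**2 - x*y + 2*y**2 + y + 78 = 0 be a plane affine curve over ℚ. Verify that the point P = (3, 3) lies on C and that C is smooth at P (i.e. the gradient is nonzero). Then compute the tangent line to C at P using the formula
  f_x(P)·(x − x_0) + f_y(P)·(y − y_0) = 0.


Tangent line at P: -63*x - 26*y + 267 = 0.

Step 1: f(3, 3) = 0, so P lies on C.
Step 2: partial derivatives
  f_x(x, y) = -3*x**2 - 4*x*y + 4*x - y**2 - y, f_y(x, y) = -2*x**2 - 2*x*y - x + 4*y + 1.
  f_x(P) = -63, f_y(P) = -26 (gradient nonzero, so P is smooth).
Step 3: tangent line at P: -63·(x − 3) + -26·(y − 3) = 0.
Expanding: -63*x - 26*y + 267 = 0.


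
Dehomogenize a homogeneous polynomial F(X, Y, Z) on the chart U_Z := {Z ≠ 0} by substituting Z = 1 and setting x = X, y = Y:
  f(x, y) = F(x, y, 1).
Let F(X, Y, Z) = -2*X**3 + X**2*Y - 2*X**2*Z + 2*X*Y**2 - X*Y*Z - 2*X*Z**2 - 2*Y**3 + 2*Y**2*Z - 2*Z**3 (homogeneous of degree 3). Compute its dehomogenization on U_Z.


f(x, y) = -2*x**3 + x**2*y - 2*x**2 + 2*x*y**2 - x*y - 2*x - 2*y**3 + 2*y**2 - 2

On U_Z we set Z = 1. Each monomial c·X^i·Y^j·Z^k in F becomes c·x^i·y^j·1^k = c·x^i·y^j.
Substituting Z = 1: F(X, Y, 1) = -2*x**3 + x**2*y - 2*x**2 + 2*x*y**2 - x*y - 2*x - 2*y**3 + 2*y**2 - 2.
Note: deg(f) ≤ deg(F) = 3; strict inequality happens when F is divisible by Z (lost terms).


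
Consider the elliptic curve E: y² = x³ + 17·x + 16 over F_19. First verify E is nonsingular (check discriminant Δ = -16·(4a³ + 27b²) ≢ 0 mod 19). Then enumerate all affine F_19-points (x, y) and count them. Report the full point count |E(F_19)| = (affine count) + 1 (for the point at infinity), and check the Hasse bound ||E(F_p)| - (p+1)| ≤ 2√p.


Affine points = {(0, 4), (0, 15), (2, 1), (2, 18), (5, 6), (5, 13), (6, 7), (6, 12), (9, 9), (9, 10), (15, 6), (15, 13), (18, 6), (18, 13)}; affine count = 14; |E(F_19)| = 15.

Discriminant check: Δ ∝ 4a³ + 27b² = 4·17³ + 27·16² = 4·4913 + 27·256 ≡ 2 (mod 19). Nonzero ⇒ E is nonsingular.
For each x ∈ F_19, compute rhs = x³ + 17·x + 16 mod 19, then count y ∈ F_19 with y² ≡ rhs.
  x = 0: rhs = 16, matching y values: 4, 15 (2 points).
  x = 1: rhs = 15, matching y values: none (0 points).
  x = 2: rhs = 1, matching y values: 1, 18 (2 points).
  x = 3: rhs = 18, matching y values: none (0 points).
  x = 4: rhs = 15, matching y values: none (0 points).
  x = 5: rhs = 17, matching y values: 6, 13 (2 points).
  x = 6: rhs = 11, matching y values: 7, 12 (2 points).
  x = 7: rhs = 3, matching y values: none (0 points).
  x = 8: rhs = 18, matching y values: none (0 points).
  x = 9: rhs = 5, matching y values: 9, 10 (2 points).
  x = 10: rhs = 8, matching y values: none (0 points).
  x = 11: rhs = 14, matching y values: none (0 points).
  x = 12: rhs = 10, matching y values: none (0 points).
  x = 13: rhs = 2, matching y values: none (0 points).
  x = 14: rhs = 15, matching y values: none (0 points).
  x = 15: rhs = 17, matching y values: 6, 13 (2 points).
  x = 16: rhs = 14, matching y values: none (0 points).
  x = 17: rhs = 12, matching y values: none (0 points).
  x = 18: rhs = 17, matching y values: 6, 13 (2 points).
Total affine count: 14.
Full point count |E(F_19)| = 14 + 1 = 15.
Hasse bound: |15 − (19+1)| = |-5| = 5 ≤ 2√19 ≈ 8.7178 ✓.


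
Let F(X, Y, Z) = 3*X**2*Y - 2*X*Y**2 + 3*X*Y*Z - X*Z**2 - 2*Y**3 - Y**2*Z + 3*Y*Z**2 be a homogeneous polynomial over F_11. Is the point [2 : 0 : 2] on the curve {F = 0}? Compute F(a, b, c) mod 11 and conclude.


F(2,0,2) ≡ 3 (mod 11); P is NOT on the curve.

Evaluate F(2, 0, 2) term-by-term (mod 11).
  3*X**2*Y ↦ 3·4·0·1 = 0
  -2*X*Y**2 ↦ -2·2·0·1 = 0
  3*X*Y*Z ↦ 3·2·0·2 = 0
  -X*Z**2 ↦ -1·2·1·4 = -8
  -2*Y**3 ↦ -2·1·0·1 = 0
  -Y**2*Z ↦ -1·1·0·2 = 0
  3*Y*Z**2 ↦ 3·1·0·4 = 0
Sum: F(2, 0, 2) = (0) + (0) + (0) + (-8) + (0) + (0) + (0) = -8.
Reducing mod 11: -8 ≡ 3 (mod 11).
Since F(a, b, c) ≡ 3 ≠ 0 (mod 11), P does NOT lie on the curve.


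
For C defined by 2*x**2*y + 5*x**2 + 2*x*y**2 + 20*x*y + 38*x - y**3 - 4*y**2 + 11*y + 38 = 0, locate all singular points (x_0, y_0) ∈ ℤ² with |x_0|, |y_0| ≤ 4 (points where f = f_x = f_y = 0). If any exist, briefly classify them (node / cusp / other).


Singular points: {(-2, -3)}; classification: node.

Compute partial derivatives:
  f_x = 4*x*y + 10*x + 2*y**2 + 20*y + 38.
  f_y = 2*x**2 + 4*x*y + 20*x - 3*y**2 - 8*y + 11.
Scan x_0 ∈ {−4, ..., 4}. For each x_0, f_y(x_0, y) is a polynomial in y; find its integer roots y ∈ {−4, ..., 4}, then test f_x and f at those candidates.
  x = -4: f_y(-4, y) = -3*y**2 - 24*y - 37; no integer root y with |y| ≤ 4.
  x = -3: f_y(-3, y) = -3*y**2 - 20*y - 31; no integer root y with |y| ≤ 4.
  x = -2: f_y(-2, y) = -3*y**2 - 16*y - 21; vanishes at y ∈ {-3}. (-2, -3): f_x = 0, f = 0 — SINGULAR.
  x = -1: f_y(-1, y) = -3*y**2 - 12*y - 7; no integer root y with |y| ≤ 4.
  x = 0: f_y(0, y) = -3*y**2 - 8*y + 11; vanishes at y ∈ {1}. (0, 1): f_x = 60 ≠ 0.
  x = 1: f_y(1, y) = -3*y**2 - 4*y + 33; no integer root y with |y| ≤ 4.
  x = 2: f_y(2, y) = 59 - 3*y**2; no integer root y with |y| ≤ 4.
  x = 3: f_y(3, y) = -3*y**2 + 4*y + 89; no integer root y with |y| ≤ 4.
  x = 4: f_y(4, y) = -3*y**2 + 8*y + 123; no integer root y with |y| ≤ 4.
Only singular point on the grid: (-2, -3).
Classify: substitute x = -2 + u, y = -3 + v and expand: f = 2*u**2*v - u**2 + 2*u*v**2 - v**3 + v**2.
No constant or linear terms (consistent with a singular point). Quadratic part: -u**2 + v**2. Cubic part: 2*u**2*v + 2*u*v**2 - v**3.
The quadratic part v**2 - u**2 = (v − u)(v + u) splits into two distinct linear factors, so there are two distinct tangent lines y − -3 = ±(x − -2) — this is a node (ordinary double point).
Classification: node.


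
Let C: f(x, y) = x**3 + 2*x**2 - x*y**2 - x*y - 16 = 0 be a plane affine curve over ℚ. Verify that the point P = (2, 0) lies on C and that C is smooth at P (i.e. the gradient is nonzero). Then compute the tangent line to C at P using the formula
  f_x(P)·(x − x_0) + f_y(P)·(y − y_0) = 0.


Tangent line at P: 20*x - 2*y - 40 = 0.

Step 1: f(2, 0) = 0, so P lies on C.
Step 2: partial derivatives
  f_x(x, y) = 3*x**2 + 4*x - y**2 - y, f_y(x, y) = -2*x*y - x.
  f_x(P) = 20, f_y(P) = -2 (gradient nonzero, so P is smooth).
Step 3: tangent line at P: 20·(x − 2) + -2·(y − 0) = 0.
Expanding: 20*x - 2*y - 40 = 0.


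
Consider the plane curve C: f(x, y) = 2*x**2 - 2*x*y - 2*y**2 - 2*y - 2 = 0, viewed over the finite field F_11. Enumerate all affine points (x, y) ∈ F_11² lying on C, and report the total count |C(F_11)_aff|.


Affine F_11-points: {(1, 0), (1, 9), (3, 8), (3, 10), (5, 8), (7, 4), (7, 10), (8, 4), (8, 9), (10, 0)}; count = 10.

For each of the 121 pairs (x, y) ∈ F_11², evaluate f(x, y) mod 11. Record the zeros.
  x = 0: [0↦9, 1↦5, 2↦8, 3↦7, 4↦2, 5↦4, 6↦2, 7↦7, 8↦8, 9↦5, 10↦9]  zeros at y ∈ ∅
  x = 1: [0↦0, 1↦5, 2↦6, 3↦3, 4↦7, 5↦7, 6↦3, 7↦6, 8↦5, 9↦0, 10↦2]  zeros at y ∈ {0, 9}
  x = 2: [0↦6, 1↦9, 2↦8, 3↦3, 4↦5, 5↦3, 6↦8, 7↦9, 8↦6, 9↦10, 10↦10]  zeros at y ∈ ∅
  x = 3: [0↦5, 1↦6, 2↦3, 3↦7, 4↦7, 5↦3, 6↦6, 7↦5, 8↦0, 9↦2, 10↦0]  zeros at y ∈ {8, 10}
  x = 4: [0↦8, 1↦7, 2↦2, 3↦4, 4↦2, 5↦7, 6↦8, 7↦5, 8↦9, 9↦9, 10↦5]  zeros at y ∈ ∅
  x = 5: [0↦4, 1↦1, 2↦5, 3↦5, 4↦1, 5↦4, 6↦3, 7↦9, 8↦0, 9↦9, 10↦3]  zeros at y ∈ {8}
  x = 6: [0↦4, 1↦10, 2↦1, 3↦10, 4↦4, 5↦5, 6↦2, 7↦6, 8↦6, 9↦2, 10↦5]  zeros at y ∈ ∅
  x = 7: [0↦8, 1↦1, 2↦1, 3↦8, 4↦0, 5↦10, 6↦5, 7↦7, 8↦5, 9↦10, 10↦0]  zeros at y ∈ {4, 10}
  x = 8: [0↦5, 1↦7, 2↦5, 3↦10, 4↦0, 5↦8, 6↦1, 7↦1, 8↦8, 9↦0, 10↦10]  zeros at y ∈ {4, 9}
  x = 9: [0↦6, 1↦6, 2↦2, 3↦5, 4↦4, 5↦10, 6↦1, 7↦10, 8↦4, 9↦5, 10↦2]  zeros at y ∈ ∅
  x = 10: [0↦0, 1↦9, 2↦3, 3↦4, 4↦1, 5↦5, 6↦5, 7↦1, 8↦4, 9↦3, 10↦9]  zeros at y ∈ {0}
Collecting zeros: affine points = {(1, 0), (1, 9), (3, 8), (3, 10), (5, 8), (7, 4), (7, 10), (8, 4), (8, 9), (10, 0)}.
Total count |C(F_11)_aff| = 10.


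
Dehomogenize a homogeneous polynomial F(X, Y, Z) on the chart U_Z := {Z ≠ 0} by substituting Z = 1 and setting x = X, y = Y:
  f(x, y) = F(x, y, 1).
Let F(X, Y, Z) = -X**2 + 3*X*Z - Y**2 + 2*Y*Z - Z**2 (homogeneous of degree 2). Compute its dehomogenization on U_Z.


f(x, y) = -x**2 + 3*x - y**2 + 2*y - 1

On U_Z we set Z = 1. Each monomial c·X^i·Y^j·Z^k in F becomes c·x^i·y^j·1^k = c·x^i·y^j.
Substituting Z = 1: F(X, Y, 1) = -x**2 + 3*x - y**2 + 2*y - 1.
Note: deg(f) ≤ deg(F) = 2; strict inequality happens when F is divisible by Z (lost terms).


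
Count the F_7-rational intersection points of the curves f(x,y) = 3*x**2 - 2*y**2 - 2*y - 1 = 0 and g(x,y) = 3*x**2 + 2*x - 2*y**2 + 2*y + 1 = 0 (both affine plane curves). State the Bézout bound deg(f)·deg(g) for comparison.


Common zeros: ∅; count = 0; Bézout bound = 4.

deg(f) = 2, deg(g) = 2, so Bézout bound = 4.
Scan x ∈ F_7. For each x, list the y ∈ F_7 with f(x, y) ≡ 0 and those with g(x, y) ≡ 0 (mod 7); the common zeros in that column are the intersection.
  x = 0: f ≡ 0 at y ∈ ∅; g ≡ 0 at y ∈ ∅; common: ∅.
  x = 1: f ≡ 0 at y ∈ ∅; g ≡ 0 at y ∈ ∅; common: ∅.
  x = 2: f ≡ 0 at y ∈ {1, 5}; g ≡ 0 at y ∈ {4}; common: ∅.
  x = 3: f ≡ 0 at y ∈ {2, 4}; g ≡ 0 at y ∈ ∅; common: ∅.
  x = 4: f ≡ 0 at y ∈ {2, 4}; g ≡ 0 at y ∈ ∅; common: ∅.
  x = 5: f ≡ 0 at y ∈ {1, 5}; g ≡ 0 at y ∈ ∅; common: ∅.
  x = 6: f ≡ 0 at y ∈ ∅; g ≡ 0 at y ∈ ∅; common: ∅.
Collecting: common zeros = ∅, so the count is 0.
Comparison with the Bézout bound: 0 ≤ 4 = deg(f)·deg(g), as expected for curves with no common component (the affine F_7-count falls short of the bound because intersections may lie at infinity, over extension fields, or carry multiplicity).


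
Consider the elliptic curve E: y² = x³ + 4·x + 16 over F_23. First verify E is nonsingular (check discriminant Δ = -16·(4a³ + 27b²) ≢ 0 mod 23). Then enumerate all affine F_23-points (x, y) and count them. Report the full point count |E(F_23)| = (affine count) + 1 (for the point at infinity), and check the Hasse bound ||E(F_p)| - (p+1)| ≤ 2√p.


Affine points = {(0, 4), (0, 19), (2, 3), (2, 20), (3, 3), (3, 20), (4, 2), (4, 21), (5, 0), (6, 7), (6, 16), (8, 10), (8, 13), (15, 1), (15, 22), (16, 6), (16, 17), (17, 11), (17, 12), (18, 3), (18, 20), (20, 0), (21, 0)}; affine count = 23; |E(F_23)| = 24.

Discriminant check: Δ ∝ 4a³ + 27b² = 4·4³ + 27·16² = 4·64 + 27·256 ≡ 15 (mod 23). Nonzero ⇒ E is nonsingular.
For each x ∈ F_23, compute rhs = x³ + 4·x + 16 mod 23, then count y ∈ F_23 with y² ≡ rhs.
  x = 0: rhs = 16, matching y values: 4, 19 (2 points).
  x = 1: rhs = 21, matching y values: none (0 points).
  x = 2: rhs = 9, matching y values: 3, 20 (2 points).
  x = 3: rhs = 9, matching y values: 3, 20 (2 points).
  x = 4: rhs = 4, matching y values: 2, 21 (2 points).
  x = 5: rhs = 0, matching y values: 0 (1 points).
  x = 6: rhs = 3, matching y values: 7, 16 (2 points).
  x = 7: rhs = 19, matching y values: none (0 points).
  x = 8: rhs = 8, matching y values: 10, 13 (2 points).
  x = 9: rhs = 22, matching y values: none (0 points).
  x = 10: rhs = 21, matching y values: none (0 points).
  x = 11: rhs = 11, matching y values: none (0 points).
  x = 12: rhs = 21, matching y values: none (0 points).
  x = 13: rhs = 11, matching y values: none (0 points).
  x = 14: rhs = 10, matching y values: none (0 points).
  x = 15: rhs = 1, matching y values: 1, 22 (2 points).
  x = 16: rhs = 13, matching y values: 6, 17 (2 points).
  x = 17: rhs = 6, matching y values: 11, 12 (2 points).
  x = 18: rhs = 9, matching y values: 3, 20 (2 points).
  x = 19: rhs = 5, matching y values: none (0 points).
  x = 20: rhs = 0, matching y values: 0 (1 points).
  x = 21: rhs = 0, matching y values: 0 (1 points).
  x = 22: rhs = 11, matching y values: none (0 points).
Total affine count: 23.
Full point count |E(F_23)| = 23 + 1 = 24.
Hasse bound: |24 − (23+1)| = |0| = 0 ≤ 2√23 ≈ 9.5917 ✓.


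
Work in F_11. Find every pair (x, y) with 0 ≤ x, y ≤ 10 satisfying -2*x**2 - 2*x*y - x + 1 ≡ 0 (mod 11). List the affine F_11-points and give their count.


Affine F_11-points: {(1, 10), (2, 6), (3, 4), (4, 8), (5, 10), (6, 0), (7, 2), (8, 6), (9, 4), (10, 0)}; count = 10.

For each of the 121 pairs (x, y) ∈ F_11², evaluate f(x, y) mod 11. Record the zeros.
  x = 0: [0↦1, 1↦1, 2↦1, 3↦1, 4↦1, 5↦1, 6↦1, 7↦1, 8↦1, 9↦1, 10↦1]  zeros at y ∈ ∅
  x = 1: [0↦9, 1↦7, 2↦5, 3↦3, 4↦1, 5↦10, 6↦8, 7↦6, 8↦4, 9↦2, 10↦0]  zeros at y ∈ {10}
  x = 2: [0↦2, 1↦9, 2↦5, 3↦1, 4↦8, 5↦4, 6↦0, 7↦7, 8↦3, 9↦10, 10↦6]  zeros at y ∈ {6}
  x = 3: [0↦2, 1↦7, 2↦1, 3↦6, 4↦0, 5↦5, 6↦10, 7↦4, 8↦9, 9↦3, 10↦8]  zeros at y ∈ {4}
  x = 4: [0↦9, 1↦1, 2↦4, 3↦7, 4↦10, 5↦2, 6↦5, 7↦8, 8↦0, 9↦3, 10↦6]  zeros at y ∈ {8}
  x = 5: [0↦1, 1↦2, 2↦3, 3↦4, 4↦5, 5↦6, 6↦7, 7↦8, 8↦9, 9↦10, 10↦0]  zeros at y ∈ {10}
  x = 6: [0↦0, 1↦10, 2↦9, 3↦8, 4↦7, 5↦6, 6↦5, 7↦4, 8↦3, 9↦2, 10↦1]  zeros at y ∈ {0}
  x = 7: [0↦6, 1↦3, 2↦0, 3↦8, 4↦5, 5↦2, 6↦10, 7↦7, 8↦4, 9↦1, 10↦9]  zeros at y ∈ {2}
  x = 8: [0↦8, 1↦3, 2↦9, 3↦4, 4↦10, 5↦5, 6↦0, 7↦6, 8↦1, 9↦7, 10↦2]  zeros at y ∈ {6}
  x = 9: [0↦6, 1↦10, 2↦3, 3↦7, 4↦0, 5↦4, 6↦8, 7↦1, 8↦5, 9↦9, 10↦2]  zeros at y ∈ {4}
  x = 10: [0↦0, 1↦2, 2↦4, 3↦6, 4↦8, 5↦10, 6↦1, 7↦3, 8↦5, 9↦7, 10↦9]  zeros at y ∈ {0}
Collecting zeros: affine points = {(1, 10), (2, 6), (3, 4), (4, 8), (5, 10), (6, 0), (7, 2), (8, 6), (9, 4), (10, 0)}.
Total count |C(F_11)_aff| = 10.


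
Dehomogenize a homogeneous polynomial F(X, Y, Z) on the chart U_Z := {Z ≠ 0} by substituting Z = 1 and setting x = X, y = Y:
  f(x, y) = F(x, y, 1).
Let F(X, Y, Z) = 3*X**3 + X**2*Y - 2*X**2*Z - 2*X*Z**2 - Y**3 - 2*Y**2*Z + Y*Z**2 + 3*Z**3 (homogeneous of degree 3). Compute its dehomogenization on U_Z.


f(x, y) = 3*x**3 + x**2*y - 2*x**2 - 2*x - y**3 - 2*y**2 + y + 3

On U_Z we set Z = 1. Each monomial c·X^i·Y^j·Z^k in F becomes c·x^i·y^j·1^k = c·x^i·y^j.
Substituting Z = 1: F(X, Y, 1) = 3*x**3 + x**2*y - 2*x**2 - 2*x - y**3 - 2*y**2 + y + 3.
Note: deg(f) ≤ deg(F) = 3; strict inequality happens when F is divisible by Z (lost terms).


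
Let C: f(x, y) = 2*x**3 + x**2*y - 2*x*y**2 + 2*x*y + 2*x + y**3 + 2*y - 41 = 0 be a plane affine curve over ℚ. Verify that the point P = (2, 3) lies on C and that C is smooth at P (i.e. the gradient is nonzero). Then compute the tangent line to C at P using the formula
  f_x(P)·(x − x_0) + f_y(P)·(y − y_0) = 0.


Tangent line at P: 26*x + 13*y - 91 = 0.

Step 1: f(2, 3) = 0, so P lies on C.
Step 2: partial derivatives
  f_x(x, y) = 6*x**2 + 2*x*y - 2*y**2 + 2*y + 2, f_y(x, y) = x**2 - 4*x*y + 2*x + 3*y**2 + 2.
  f_x(P) = 26, f_y(P) = 13 (gradient nonzero, so P is smooth).
Step 3: tangent line at P: 26·(x − 2) + 13·(y − 3) = 0.
Expanding: 26*x + 13*y - 91 = 0.


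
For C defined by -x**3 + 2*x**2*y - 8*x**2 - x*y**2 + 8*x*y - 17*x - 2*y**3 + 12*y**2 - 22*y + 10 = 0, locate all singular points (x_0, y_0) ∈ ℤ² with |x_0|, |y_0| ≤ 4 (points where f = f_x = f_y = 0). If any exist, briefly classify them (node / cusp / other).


Singular points: {(-1, 2)}; classification: node.

Compute partial derivatives:
  f_x = -3*x**2 + 4*x*y - 16*x - y**2 + 8*y - 17.
  f_y = 2*x**2 - 2*x*y + 8*x - 6*y**2 + 24*y - 22.
Scan x_0 ∈ {−4, ..., 4}. For each x_0, f_y(x_0, y) is a polynomial in y; find its integer roots y ∈ {−4, ..., 4}, then test f_x and f at those candidates.
  x = -4: f_y(-4, y) = -6*y**2 + 32*y - 22; no integer root y with |y| ≤ 4.
  x = -3: f_y(-3, y) = -6*y**2 + 30*y - 28; no integer root y with |y| ≤ 4.
  x = -2: f_y(-2, y) = -6*y**2 + 28*y - 30; vanishes at y ∈ {3}. (-2, 3): f_x = -6 ≠ 0.
  x = -1: f_y(-1, y) = -6*y**2 + 26*y - 28; vanishes at y ∈ {2}. (-1, 2): f_x = 0, f = 0 — SINGULAR.
  x = 0: f_y(0, y) = -6*y**2 + 24*y - 22; no integer root y with |y| ≤ 4.
  x = 1: f_y(1, y) = -6*y**2 + 22*y - 12; vanishes at y ∈ {3}. (1, 3): f_x = -9 ≠ 0.
  x = 2: f_y(2, y) = -6*y**2 + 20*y + 2; no integer root y with |y| ≤ 4.
  x = 3: f_y(3, y) = -6*y**2 + 18*y + 20; no integer root y with |y| ≤ 4.
  x = 4: f_y(4, y) = -6*y**2 + 16*y + 42; no integer root y with |y| ≤ 4.
Only singular point on the grid: (-1, 2).
Classify: substitute x = -1 + u, y = 2 + v and expand: f = -u**3 + 2*u**2*v - u**2 - u*v**2 - 2*v**3 + v**2.
No constant or linear terms (consistent with a singular point). Quadratic part: -u**2 + v**2. Cubic part: -u**3 + 2*u**2*v - u*v**2 - 2*v**3.
The quadratic part v**2 - u**2 = (v − u)(v + u) splits into two distinct linear factors, so there are two distinct tangent lines y − 2 = ±(x − -1) — this is a node (ordinary double point).
Classification: node.


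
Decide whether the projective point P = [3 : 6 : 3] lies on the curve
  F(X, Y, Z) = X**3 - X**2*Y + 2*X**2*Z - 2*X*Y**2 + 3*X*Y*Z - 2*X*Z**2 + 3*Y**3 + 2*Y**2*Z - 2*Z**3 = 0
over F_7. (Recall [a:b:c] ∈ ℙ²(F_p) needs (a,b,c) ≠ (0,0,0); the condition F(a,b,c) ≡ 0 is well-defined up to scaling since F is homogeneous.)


F(3,6,3) ≡ 1 (mod 7); P is NOT on the curve.

Evaluate F(3, 6, 3) term-by-term (mod 7).
  X**3 ↦ 1·27·1·1 = 27
  -X**2*Y ↦ -1·9·6·1 = -54
  2*X**2*Z ↦ 2·9·1·3 = 54
  -2*X*Y**2 ↦ -2·3·36·1 = -216
  3*X*Y*Z ↦ 3·3·6·3 = 162
  -2*X*Z**2 ↦ -2·3·1·9 = -54
  3*Y**3 ↦ 3·1·216·1 = 648
  2*Y**2*Z ↦ 2·1·36·3 = 216
  -2*Z**3 ↦ -2·1·1·27 = -54
Sum: F(3, 6, 3) = (27) + (-54) + (54) + (-216) + (162) + (-54) + (648) + (216) + (-54) = 729.
Reducing mod 7: 729 ≡ 1 (mod 7).
Since F(a, b, c) ≡ 1 ≠ 0 (mod 7), P does NOT lie on the curve.


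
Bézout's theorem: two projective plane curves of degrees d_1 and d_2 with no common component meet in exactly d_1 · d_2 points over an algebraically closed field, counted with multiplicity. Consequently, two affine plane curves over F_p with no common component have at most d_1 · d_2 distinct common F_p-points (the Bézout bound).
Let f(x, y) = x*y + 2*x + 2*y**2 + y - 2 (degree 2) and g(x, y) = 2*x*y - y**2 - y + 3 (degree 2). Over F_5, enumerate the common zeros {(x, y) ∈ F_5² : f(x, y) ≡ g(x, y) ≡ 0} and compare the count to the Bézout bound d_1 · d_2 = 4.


Common zeros: ∅; count = 0; Bézout bound = 4.

deg(f) = 2, deg(g) = 2, so Bézout bound = 4.
Scan x ∈ F_5. For each x, list the y ∈ F_5 with f(x, y) ≡ 0 and those with g(x, y) ≡ 0 (mod 5); the common zeros in that column are the intersection.
  x = 0: f ≡ 0 at y ∈ ∅; g ≡ 0 at y ∈ ∅; common: ∅.
  x = 1: f ≡ 0 at y ∈ {0, 4}; g ≡ 0 at y ∈ ∅; common: ∅.
  x = 2: f ≡ 0 at y ∈ ∅; g ≡ 0 at y ∈ {1, 2}; common: ∅.
  x = 3: f ≡ 0 at y ∈ {1, 2}; g ≡ 0 at y ∈ ∅; common: ∅.
  x = 4: f ≡ 0 at y ∈ ∅; g ≡ 0 at y ∈ {3, 4}; common: ∅.
Collecting: common zeros = ∅, so the count is 0.
Comparison with the Bézout bound: 0 ≤ 4 = deg(f)·deg(g), as expected for curves with no common component (the affine F_5-count falls short of the bound because intersections may lie at infinity, over extension fields, or carry multiplicity).


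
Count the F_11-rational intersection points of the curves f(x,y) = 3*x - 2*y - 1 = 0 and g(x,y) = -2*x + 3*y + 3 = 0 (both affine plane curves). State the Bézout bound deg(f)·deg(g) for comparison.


Common zeros: {(6, 3)}; count = 1; Bézout bound = 1.

deg(f) = 1, deg(g) = 1, so Bézout bound = 1.
Scan x ∈ F_11. For each x, list the y ∈ F_11 with f(x, y) ≡ 0 and those with g(x, y) ≡ 0 (mod 11); the common zeros in that column are the intersection.
  x = 0: f ≡ 0 at y ∈ {5}; g ≡ 0 at y ∈ {10}; common: ∅.
  x = 1: f ≡ 0 at y ∈ {1}; g ≡ 0 at y ∈ {7}; common: ∅.
  x = 2: f ≡ 0 at y ∈ {8}; g ≡ 0 at y ∈ {4}; common: ∅.
  x = 3: f ≡ 0 at y ∈ {4}; g ≡ 0 at y ∈ {1}; common: ∅.
  x = 4: f ≡ 0 at y ∈ {0}; g ≡ 0 at y ∈ {9}; common: ∅.
  x = 5: f ≡ 0 at y ∈ {7}; g ≡ 0 at y ∈ {6}; common: ∅.
  x = 6: f ≡ 0 at y ∈ {3}; g ≡ 0 at y ∈ {3}; common: {3}.
  x = 7: f ≡ 0 at y ∈ {10}; g ≡ 0 at y ∈ {0}; common: ∅.
  x = 8: f ≡ 0 at y ∈ {6}; g ≡ 0 at y ∈ {8}; common: ∅.
  x = 9: f ≡ 0 at y ∈ {2}; g ≡ 0 at y ∈ {5}; common: ∅.
  x = 10: f ≡ 0 at y ∈ {9}; g ≡ 0 at y ∈ {2}; common: ∅.
Collecting: common zeros = {(6, 3)}, so the count is 1.
Comparison with the Bézout bound: 1 ≤ 1 = deg(f)·deg(g), as expected for curves with no common component (the bound is attained).


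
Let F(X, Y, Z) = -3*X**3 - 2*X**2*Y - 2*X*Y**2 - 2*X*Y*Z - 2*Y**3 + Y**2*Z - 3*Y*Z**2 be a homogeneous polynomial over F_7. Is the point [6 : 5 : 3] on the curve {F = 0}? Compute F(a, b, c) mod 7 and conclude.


F(6,5,3) ≡ 1 (mod 7); P is NOT on the curve.

Evaluate F(6, 5, 3) term-by-term (mod 7).
  -3*X**3 ↦ -3·216·1·1 = -648
  -2*X**2*Y ↦ -2·36·5·1 = -360
  -2*X*Y**2 ↦ -2·6·25·1 = -300
  -2*X*Y*Z ↦ -2·6·5·3 = -180
  -2*Y**3 ↦ -2·1·125·1 = -250
  Y**2*Z ↦ 1·1·25·3 = 75
  -3*Y*Z**2 ↦ -3·1·5·9 = -135
Sum: F(6, 5, 3) = (-648) + (-360) + (-300) + (-180) + (-250) + (75) + (-135) = -1798.
Reducing mod 7: -1798 ≡ 1 (mod 7).
Since F(a, b, c) ≡ 1 ≠ 0 (mod 7), P does NOT lie on the curve.


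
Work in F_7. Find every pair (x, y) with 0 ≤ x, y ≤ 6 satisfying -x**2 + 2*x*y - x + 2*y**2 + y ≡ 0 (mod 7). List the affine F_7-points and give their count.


Affine F_7-points: {(0, 0), (0, 3), (1, 4), (1, 5), (5, 2), (5, 3), (6, 0), (6, 4)}; count = 8.

For each of the 49 pairs (x, y) ∈ F_7², evaluate f(x, y) mod 7. Record the zeros.
  x = 0: [0↦0, 1↦3, 2↦3, 3↦0, 4↦1, 5↦6, 6↦1]  zeros at y ∈ {0, 3}
  x = 1: [0↦5, 1↦3, 2↦5, 3↦4, 4↦0, 5↦0, 6↦4]  zeros at y ∈ {4, 5}
  x = 2: [0↦1, 1↦1, 2↦5, 3↦6, 4↦4, 5↦6, 6↦5]  zeros at y ∈ ∅
  x = 3: [0↦2, 1↦4, 2↦3, 3↦6, 4↦6, 5↦3, 6↦4]  zeros at y ∈ ∅
  x = 4: [0↦1, 1↦5, 2↦6, 3↦4, 4↦6, 5↦5, 6↦1]  zeros at y ∈ ∅
  x = 5: [0↦5, 1↦4, 2↦0, 3↦0, 4↦4, 5↦5, 6↦3]  zeros at y ∈ {2, 3}
  x = 6: [0↦0, 1↦1, 2↦6, 3↦1, 4↦0, 5↦3, 6↦3]  zeros at y ∈ {0, 4}
Collecting zeros: affine points = {(0, 0), (0, 3), (1, 4), (1, 5), (5, 2), (5, 3), (6, 0), (6, 4)}.
Total count |C(F_7)_aff| = 8.


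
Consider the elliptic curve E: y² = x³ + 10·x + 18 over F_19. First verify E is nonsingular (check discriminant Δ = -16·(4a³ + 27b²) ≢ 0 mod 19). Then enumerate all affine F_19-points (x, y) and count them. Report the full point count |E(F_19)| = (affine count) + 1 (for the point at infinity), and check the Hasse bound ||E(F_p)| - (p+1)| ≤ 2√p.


Affine points = {(6, 3), (6, 16), (9, 1), (9, 18), (10, 4), (10, 15), (12, 2), (12, 17), (15, 3), (15, 16), (17, 3), (17, 16), (18, 8), (18, 11)}; affine count = 14; |E(F_19)| = 15.

Discriminant check: Δ ∝ 4a³ + 27b² = 4·10³ + 27·18² = 4·1000 + 27·324 ≡ 18 (mod 19). Nonzero ⇒ E is nonsingular.
For each x ∈ F_19, compute rhs = x³ + 10·x + 18 mod 19, then count y ∈ F_19 with y² ≡ rhs.
  x = 0: rhs = 18, matching y values: none (0 points).
  x = 1: rhs = 10, matching y values: none (0 points).
  x = 2: rhs = 8, matching y values: none (0 points).
  x = 3: rhs = 18, matching y values: none (0 points).
  x = 4: rhs = 8, matching y values: none (0 points).
  x = 5: rhs = 3, matching y values: none (0 points).
  x = 6: rhs = 9, matching y values: 3, 16 (2 points).
  x = 7: rhs = 13, matching y values: none (0 points).
  x = 8: rhs = 2, matching y values: none (0 points).
  x = 9: rhs = 1, matching y values: 1, 18 (2 points).
  x = 10: rhs = 16, matching y values: 4, 15 (2 points).
  x = 11: rhs = 15, matching y values: none (0 points).
  x = 12: rhs = 4, matching y values: 2, 17 (2 points).
  x = 13: rhs = 8, matching y values: none (0 points).
  x = 14: rhs = 14, matching y values: none (0 points).
  x = 15: rhs = 9, matching y values: 3, 16 (2 points).
  x = 16: rhs = 18, matching y values: none (0 points).
  x = 17: rhs = 9, matching y values: 3, 16 (2 points).
  x = 18: rhs = 7, matching y values: 8, 11 (2 points).
Total affine count: 14.
Full point count |E(F_19)| = 14 + 1 = 15.
Hasse bound: |15 − (19+1)| = |-5| = 5 ≤ 2√19 ≈ 8.7178 ✓.


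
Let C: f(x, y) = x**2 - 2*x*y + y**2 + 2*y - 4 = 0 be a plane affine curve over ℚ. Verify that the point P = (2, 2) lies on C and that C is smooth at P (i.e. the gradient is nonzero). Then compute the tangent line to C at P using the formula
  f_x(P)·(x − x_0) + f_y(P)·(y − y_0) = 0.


Tangent line at P: 2*y - 4 = 0.

Step 1: f(2, 2) = 0, so P lies on C.
Step 2: partial derivatives
  f_x(x, y) = 2*x - 2*y, f_y(x, y) = -2*x + 2*y + 2.
  f_x(P) = 0, f_y(P) = 2 (gradient nonzero, so P is smooth).
Step 3: tangent line at P: 0·(x − 2) + 2·(y − 2) = 0.
Expanding: 2*y - 4 = 0.


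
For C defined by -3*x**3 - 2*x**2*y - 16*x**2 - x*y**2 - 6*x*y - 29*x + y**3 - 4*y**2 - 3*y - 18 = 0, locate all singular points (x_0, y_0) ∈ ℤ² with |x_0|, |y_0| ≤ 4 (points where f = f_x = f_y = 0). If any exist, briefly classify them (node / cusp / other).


Singular points: {(-2, 1)}; classification: cusp.

Compute partial derivatives:
  f_x = -9*x**2 - 4*x*y - 32*x - y**2 - 6*y - 29.
  f_y = -2*x**2 - 2*x*y - 6*x + 3*y**2 - 8*y - 3.
Scan x_0 ∈ {−4, ..., 4}. For each x_0, f_y(x_0, y) is a polynomial in y; find its integer roots y ∈ {−4, ..., 4}, then test f_x and f at those candidates.
  x = -4: f_y(-4, y) = 3*y**2 - 11; no integer root y with |y| ≤ 4.
  x = -3: f_y(-3, y) = 3*y**2 - 2*y - 3; no integer root y with |y| ≤ 4.
  x = -2: f_y(-2, y) = 3*y**2 - 4*y + 1; vanishes at y ∈ {1}. (-2, 1): f_x = 0, f = 0 — SINGULAR.
  x = -1: f_y(-1, y) = 3*y**2 - 6*y + 1; no integer root y with |y| ≤ 4.
  x = 0: f_y(0, y) = 3*y**2 - 8*y - 3; vanishes at y ∈ {3}. (0, 3): f_x = -56 ≠ 0.
  x = 1: f_y(1, y) = 3*y**2 - 10*y - 11; no integer root y with |y| ≤ 4.
  x = 2: f_y(2, y) = 3*y**2 - 12*y - 23; no integer root y with |y| ≤ 4.
  x = 3: f_y(3, y) = 3*y**2 - 14*y - 39; no integer root y with |y| ≤ 4.
  x = 4: f_y(4, y) = 3*y**2 - 16*y - 59; no integer root y with |y| ≤ 4.
Only singular point on the grid: (-2, 1).
Classify: substitute x = -2 + u, y = 1 + v and expand: f = -3*u**3 - 2*u**2*v - u*v**2 + v**3 + v**2.
No constant or linear terms (consistent with a singular point). Quadratic part: v**2. Cubic part: -3*u**3 - 2*u**2*v - u*v**2 + v**3.
The quadratic part v**2 is a perfect square, so there is a single (double) tangent line v = 0, i.e. y = 1. Restricting the cubic part to that line (v = 0) leaves -3*u**3 ≠ 0, so f is not divisible by v and the branch is v² ≈ 3*u**3 to lowest order — this is a cusp.
Classification: cusp.


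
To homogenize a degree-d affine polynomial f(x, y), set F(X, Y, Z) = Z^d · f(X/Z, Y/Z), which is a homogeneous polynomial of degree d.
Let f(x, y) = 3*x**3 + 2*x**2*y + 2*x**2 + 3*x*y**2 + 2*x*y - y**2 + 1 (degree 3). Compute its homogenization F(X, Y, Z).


F(X, Y, Z) = 3*X**3 + 2*X**2*Y + 2*X**2*Z + 3*X*Y**2 + 2*X*Y*Z - Y**2*Z + Z**3

deg(f) = 3.
Substitute x = X/Z, y = Y/Z into f, then multiply by Z^3.
  monomial 3·x^3·y^0 ↦ 3·X^3·Y^0·Z^0.
  monomial 2·x^2·y^1 ↦ 2·X^2·Y^1·Z^0.
  monomial 2·x^2·y^0 ↦ 2·X^2·Y^0·Z^1.
  monomial 3·x^1·y^2 ↦ 3·X^1·Y^2·Z^0.
  monomial 2·x^1·y^1 ↦ 2·X^1·Y^1·Z^1.
  monomial -1·x^0·y^2 ↦ -1·X^0·Y^2·Z^1.
  monomial 1·x^0·y^0 ↦ 1·X^0·Y^0·Z^3.
Collecting: F(X, Y, Z) = 3*X**3 + 2*X**2*Y + 2*X**2*Z + 3*X*Y**2 + 2*X*Y*Z - Y**2*Z + Z**3.


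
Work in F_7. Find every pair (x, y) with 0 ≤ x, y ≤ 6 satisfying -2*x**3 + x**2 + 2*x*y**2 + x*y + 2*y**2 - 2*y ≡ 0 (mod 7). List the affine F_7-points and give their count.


Affine F_7-points: {(0, 0), (0, 1), (2, 3), (2, 4), (4, 0), (4, 4), (5, 1), (5, 4), (6, 1)}; count = 9.

For each of the 49 pairs (x, y) ∈ F_7², evaluate f(x, y) mod 7. Record the zeros.
  x = 0: [0↦0, 1↦0, 2↦4, 3↦5, 4↦3, 5↦5, 6↦4]  zeros at y ∈ {0, 1}
  x = 1: [0↦6, 1↦2, 2↦6, 3↦4, 4↦3, 5↦3, 6↦4]  zeros at y ∈ ∅
  x = 2: [0↦2, 1↦1, 2↦5, 3↦0, 4↦0, 5↦5, 6↦1]  zeros at y ∈ {3, 4}
  x = 3: [0↦4, 1↦6, 2↦3, 3↦2, 4↦3, 5↦6, 6↦4]  zeros at y ∈ ∅
  x = 4: [0↦0, 1↦5, 2↦2, 3↦5, 4↦0, 5↦1, 6↦1]  zeros at y ∈ {0, 4}
  x = 5: [0↦6, 1↦0, 2↦4, 3↦4, 4↦0, 5↦6, 6↦1]  zeros at y ∈ {1, 4}
  x = 6: [0↦3, 1↦0, 2↦4, 3↦1, 4↦5, 5↦2, 6↦6]  zeros at y ∈ {1}
Collecting zeros: affine points = {(0, 0), (0, 1), (2, 3), (2, 4), (4, 0), (4, 4), (5, 1), (5, 4), (6, 1)}.
Total count |C(F_7)_aff| = 9.


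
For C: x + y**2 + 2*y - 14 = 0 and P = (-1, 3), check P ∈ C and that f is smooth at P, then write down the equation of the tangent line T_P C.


Tangent line at P: x + 8*y - 23 = 0.

Step 1: f(-1, 3) = 0, so P lies on C.
Step 2: partial derivatives
  f_x(x, y) = 1, f_y(x, y) = 2*y + 2.
  f_x(P) = 1, f_y(P) = 8 (gradient nonzero, so P is smooth).
Step 3: tangent line at P: 1·(x − -1) + 8·(y − 3) = 0.
Expanding: x + 8*y - 23 = 0.


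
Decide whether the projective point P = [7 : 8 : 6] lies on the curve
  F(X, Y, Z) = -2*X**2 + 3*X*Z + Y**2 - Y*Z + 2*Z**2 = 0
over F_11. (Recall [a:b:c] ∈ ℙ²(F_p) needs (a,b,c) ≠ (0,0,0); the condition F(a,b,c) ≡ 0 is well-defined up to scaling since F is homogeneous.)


F(7,8,6) ≡ 6 (mod 11); P is NOT on the curve.

Evaluate F(7, 8, 6) term-by-term (mod 11).
  -2*X**2 ↦ -2·49·1·1 = -98
  3*X*Z ↦ 3·7·1·6 = 126
  Y**2 ↦ 1·1·64·1 = 64
  -Y*Z ↦ -1·1·8·6 = -48
  2*Z**2 ↦ 2·1·1·36 = 72
Sum: F(7, 8, 6) = (-98) + (126) + (64) + (-48) + (72) = 116.
Reducing mod 11: 116 ≡ 6 (mod 11).
Since F(a, b, c) ≡ 6 ≠ 0 (mod 11), P does NOT lie on the curve.


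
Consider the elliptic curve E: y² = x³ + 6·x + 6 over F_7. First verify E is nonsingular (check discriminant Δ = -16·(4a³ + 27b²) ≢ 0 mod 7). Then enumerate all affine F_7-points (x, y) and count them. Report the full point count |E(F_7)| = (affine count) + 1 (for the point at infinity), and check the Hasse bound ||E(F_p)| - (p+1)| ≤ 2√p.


Affine points = {(3, 3), (3, 4), (5, 0)}; affine count = 3; |E(F_7)| = 4.

Discriminant check: Δ ∝ 4a³ + 27b² = 4·6³ + 27·6² = 4·216 + 27·36 ≡ 2 (mod 7). Nonzero ⇒ E is nonsingular.
For each x ∈ F_7, compute rhs = x³ + 6·x + 6 mod 7, then count y ∈ F_7 with y² ≡ rhs.
  x = 0: rhs = 6, matching y values: none (0 points).
  x = 1: rhs = 6, matching y values: none (0 points).
  x = 2: rhs = 5, matching y values: none (0 points).
  x = 3: rhs = 2, matching y values: 3, 4 (2 points).
  x = 4: rhs = 3, matching y values: none (0 points).
  x = 5: rhs = 0, matching y values: 0 (1 points).
  x = 6: rhs = 6, matching y values: none (0 points).
Total affine count: 3.
Full point count |E(F_7)| = 3 + 1 = 4.
Hasse bound: |4 − (7+1)| = |-4| = 4 ≤ 2√7 ≈ 5.2915 ✓.


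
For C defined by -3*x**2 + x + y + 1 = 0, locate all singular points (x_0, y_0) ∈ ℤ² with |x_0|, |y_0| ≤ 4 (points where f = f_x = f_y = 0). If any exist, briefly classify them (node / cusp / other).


No singular points in the scanned grid; C is smooth there.

Compute partial derivatives:
  f_x = 1 - 6*x.
  f_y = 1.
f_y = 1 is a nonzero constant, so f_y never vanishes: no point (x, y) can satisfy f = f_x = f_y = 0. In particular no (x, y) ∈ {−4, ..., 4}² is singular; the curve is smooth.


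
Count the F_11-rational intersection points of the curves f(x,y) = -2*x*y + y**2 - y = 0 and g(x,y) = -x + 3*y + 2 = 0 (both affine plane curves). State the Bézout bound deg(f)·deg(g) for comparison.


Common zeros: {(2, 0), (10, 10)}; count = 2; Bézout bound = 2.

deg(f) = 2, deg(g) = 1, so Bézout bound = 2.
Scan x ∈ F_11. For each x, list the y ∈ F_11 with f(x, y) ≡ 0 and those with g(x, y) ≡ 0 (mod 11); the common zeros in that column are the intersection.
  x = 0: f ≡ 0 at y ∈ {0, 1}; g ≡ 0 at y ∈ {3}; common: ∅.
  x = 1: f ≡ 0 at y ∈ {0, 3}; g ≡ 0 at y ∈ {7}; common: ∅.
  x = 2: f ≡ 0 at y ∈ {0, 5}; g ≡ 0 at y ∈ {0}; common: {0}.
  x = 3: f ≡ 0 at y ∈ {0, 7}; g ≡ 0 at y ∈ {4}; common: ∅.
  x = 4: f ≡ 0 at y ∈ {0, 9}; g ≡ 0 at y ∈ {8}; common: ∅.
  x = 5: f ≡ 0 at y ∈ {0}; g ≡ 0 at y ∈ {1}; common: ∅.
  x = 6: f ≡ 0 at y ∈ {0, 2}; g ≡ 0 at y ∈ {5}; common: ∅.
  x = 7: f ≡ 0 at y ∈ {0, 4}; g ≡ 0 at y ∈ {9}; common: ∅.
  x = 8: f ≡ 0 at y ∈ {0, 6}; g ≡ 0 at y ∈ {2}; common: ∅.
  x = 9: f ≡ 0 at y ∈ {0, 8}; g ≡ 0 at y ∈ {6}; common: ∅.
  x = 10: f ≡ 0 at y ∈ {0, 10}; g ≡ 0 at y ∈ {10}; common: {10}.
Collecting: common zeros = {(2, 0), (10, 10)}, so the count is 2.
Comparison with the Bézout bound: 2 ≤ 2 = deg(f)·deg(g), as expected for curves with no common component (the bound is attained).


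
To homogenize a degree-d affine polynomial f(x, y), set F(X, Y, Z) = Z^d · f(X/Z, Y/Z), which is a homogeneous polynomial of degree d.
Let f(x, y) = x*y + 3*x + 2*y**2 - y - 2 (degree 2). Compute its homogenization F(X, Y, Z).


F(X, Y, Z) = X*Y + 3*X*Z + 2*Y**2 - Y*Z - 2*Z**2

deg(f) = 2.
Substitute x = X/Z, y = Y/Z into f, then multiply by Z^2.
  monomial 1·x^1·y^1 ↦ 1·X^1·Y^1·Z^0.
  monomial 3·x^1·y^0 ↦ 3·X^1·Y^0·Z^1.
  monomial 2·x^0·y^2 ↦ 2·X^0·Y^2·Z^0.
  monomial -1·x^0·y^1 ↦ -1·X^0·Y^1·Z^1.
  monomial -2·x^0·y^0 ↦ -2·X^0·Y^0·Z^2.
Collecting: F(X, Y, Z) = X*Y + 3*X*Z + 2*Y**2 - Y*Z - 2*Z**2.


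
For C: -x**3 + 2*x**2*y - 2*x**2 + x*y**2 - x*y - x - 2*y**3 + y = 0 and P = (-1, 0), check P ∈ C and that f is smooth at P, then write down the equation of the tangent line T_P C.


Tangent line at P: 4*y = 0.

Step 1: f(-1, 0) = 0, so P lies on C.
Step 2: partial derivatives
  f_x(x, y) = -3*x**2 + 4*x*y - 4*x + y**2 - y - 1, f_y(x, y) = 2*x**2 + 2*x*y - x - 6*y**2 + 1.
  f_x(P) = 0, f_y(P) = 4 (gradient nonzero, so P is smooth).
Step 3: tangent line at P: 0·(x − -1) + 4·(y − 0) = 0.
Expanding: 4*y = 0.


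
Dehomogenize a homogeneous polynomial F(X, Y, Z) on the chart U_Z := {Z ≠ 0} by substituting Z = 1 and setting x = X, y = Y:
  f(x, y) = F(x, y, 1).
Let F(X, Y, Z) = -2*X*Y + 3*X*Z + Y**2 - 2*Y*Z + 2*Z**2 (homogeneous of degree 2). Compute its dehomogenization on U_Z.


f(x, y) = -2*x*y + 3*x + y**2 - 2*y + 2

On U_Z we set Z = 1. Each monomial c·X^i·Y^j·Z^k in F becomes c·x^i·y^j·1^k = c·x^i·y^j.
Substituting Z = 1: F(X, Y, 1) = -2*x*y + 3*x + y**2 - 2*y + 2.
Note: deg(f) ≤ deg(F) = 2; strict inequality happens when F is divisible by Z (lost terms).
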